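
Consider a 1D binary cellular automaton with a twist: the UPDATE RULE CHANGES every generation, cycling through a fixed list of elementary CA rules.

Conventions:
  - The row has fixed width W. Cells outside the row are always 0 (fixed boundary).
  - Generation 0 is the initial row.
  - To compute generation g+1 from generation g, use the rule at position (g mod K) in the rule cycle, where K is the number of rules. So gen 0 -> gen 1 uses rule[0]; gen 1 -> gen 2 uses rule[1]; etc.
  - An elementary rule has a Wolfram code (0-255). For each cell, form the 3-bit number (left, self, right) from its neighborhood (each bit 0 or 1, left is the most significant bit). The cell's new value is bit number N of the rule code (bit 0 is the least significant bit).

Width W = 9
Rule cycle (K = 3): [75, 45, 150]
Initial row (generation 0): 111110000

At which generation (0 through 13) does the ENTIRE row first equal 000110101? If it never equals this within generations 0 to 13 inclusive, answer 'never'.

Answer: never

Derivation:
Gen 0: 111110000
Gen 1 (rule 75): 100010111
Gen 2 (rule 45): 101011100
Gen 3 (rule 150): 101001010
Gen 4 (rule 75): 000010000
Gen 5 (rule 45): 111010111
Gen 6 (rule 150): 010010010
Gen 7 (rule 75): 100100100
Gen 8 (rule 45): 100100101
Gen 9 (rule 150): 111111101
Gen 10 (rule 75): 100000100
Gen 11 (rule 45): 101110101
Gen 12 (rule 150): 100100101
Gen 13 (rule 75): 001001000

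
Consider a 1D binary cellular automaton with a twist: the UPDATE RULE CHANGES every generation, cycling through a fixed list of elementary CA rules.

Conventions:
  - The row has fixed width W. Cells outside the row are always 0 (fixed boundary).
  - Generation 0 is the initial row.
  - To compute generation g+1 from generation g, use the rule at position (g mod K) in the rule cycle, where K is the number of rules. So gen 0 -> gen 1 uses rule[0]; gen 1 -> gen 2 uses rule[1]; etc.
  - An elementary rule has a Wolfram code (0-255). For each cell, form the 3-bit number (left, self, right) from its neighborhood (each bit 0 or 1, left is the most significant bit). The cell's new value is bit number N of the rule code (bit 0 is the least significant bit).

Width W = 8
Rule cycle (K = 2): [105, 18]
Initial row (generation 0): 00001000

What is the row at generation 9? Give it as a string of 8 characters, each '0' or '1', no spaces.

Answer: 11111000

Derivation:
Gen 0: 00001000
Gen 1 (rule 105): 11100011
Gen 2 (rule 18): 00010100
Gen 3 (rule 105): 11001001
Gen 4 (rule 18): 00110110
Gen 5 (rule 105): 10111110
Gen 6 (rule 18): 00000001
Gen 7 (rule 105): 11111100
Gen 8 (rule 18): 00000010
Gen 9 (rule 105): 11111000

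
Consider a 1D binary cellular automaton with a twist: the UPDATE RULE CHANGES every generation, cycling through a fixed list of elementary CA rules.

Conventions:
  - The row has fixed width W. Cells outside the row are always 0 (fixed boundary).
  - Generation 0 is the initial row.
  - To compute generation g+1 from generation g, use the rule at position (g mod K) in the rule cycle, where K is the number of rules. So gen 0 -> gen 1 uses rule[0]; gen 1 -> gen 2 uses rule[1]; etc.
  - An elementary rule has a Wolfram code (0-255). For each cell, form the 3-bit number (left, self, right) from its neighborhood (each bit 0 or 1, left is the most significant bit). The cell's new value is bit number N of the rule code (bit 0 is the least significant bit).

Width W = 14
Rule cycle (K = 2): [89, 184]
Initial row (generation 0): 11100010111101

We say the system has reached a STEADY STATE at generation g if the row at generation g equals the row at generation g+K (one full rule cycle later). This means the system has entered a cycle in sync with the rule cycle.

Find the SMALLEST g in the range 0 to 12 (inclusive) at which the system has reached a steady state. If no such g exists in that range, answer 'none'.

Gen 0: 11100010111101
Gen 1 (rule 89): 10111000100100
Gen 2 (rule 184): 01110100010010
Gen 3 (rule 89): 01010011001001
Gen 4 (rule 184): 00101010100100
Gen 5 (rule 89): 10000000010011
Gen 6 (rule 184): 01000000001010
Gen 7 (rule 89): 00111111100001
Gen 8 (rule 184): 00111111010000
Gen 9 (rule 89): 10100001001111
Gen 10 (rule 184): 01010000101110
Gen 11 (rule 89): 00001110001011
Gen 12 (rule 184): 00001101000110
Gen 13 (rule 89): 11101100110111
Gen 14 (rule 184): 11011010101110

Answer: none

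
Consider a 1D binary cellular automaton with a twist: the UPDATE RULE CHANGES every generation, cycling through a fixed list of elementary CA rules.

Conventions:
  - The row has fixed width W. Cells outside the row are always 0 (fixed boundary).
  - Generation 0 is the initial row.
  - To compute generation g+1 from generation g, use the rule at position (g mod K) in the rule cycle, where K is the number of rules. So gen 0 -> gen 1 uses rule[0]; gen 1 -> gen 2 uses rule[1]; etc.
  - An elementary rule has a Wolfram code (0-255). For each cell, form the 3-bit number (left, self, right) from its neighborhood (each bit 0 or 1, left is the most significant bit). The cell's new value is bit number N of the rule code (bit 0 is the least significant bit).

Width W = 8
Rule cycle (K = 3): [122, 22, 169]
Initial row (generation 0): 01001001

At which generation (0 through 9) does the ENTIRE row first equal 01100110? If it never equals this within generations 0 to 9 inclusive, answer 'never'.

Gen 0: 01001001
Gen 1 (rule 122): 10110110
Gen 2 (rule 22): 10000001
Gen 3 (rule 169): 00111100
Gen 4 (rule 122): 01100110
Gen 5 (rule 22): 10011001
Gen 6 (rule 169): 00010000
Gen 7 (rule 122): 00101000
Gen 8 (rule 22): 01101100
Gen 9 (rule 169): 01011001

Answer: 4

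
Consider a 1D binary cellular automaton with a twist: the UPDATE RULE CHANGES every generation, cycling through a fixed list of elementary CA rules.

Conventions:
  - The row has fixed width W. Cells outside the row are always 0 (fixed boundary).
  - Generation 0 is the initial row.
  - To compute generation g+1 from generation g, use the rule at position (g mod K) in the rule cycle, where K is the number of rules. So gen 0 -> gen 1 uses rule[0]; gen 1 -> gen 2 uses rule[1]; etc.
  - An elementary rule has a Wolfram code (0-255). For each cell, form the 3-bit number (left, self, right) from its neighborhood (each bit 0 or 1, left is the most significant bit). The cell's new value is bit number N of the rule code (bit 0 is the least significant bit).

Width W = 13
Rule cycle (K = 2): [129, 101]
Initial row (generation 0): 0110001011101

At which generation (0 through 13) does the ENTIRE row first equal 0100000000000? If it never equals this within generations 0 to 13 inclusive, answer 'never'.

Answer: 3

Derivation:
Gen 0: 0110001011101
Gen 1 (rule 129): 0000100001000
Gen 2 (rule 101): 1110101101011
Gen 3 (rule 129): 0100000000000
Gen 4 (rule 101): 0101111111111
Gen 5 (rule 129): 0000111111110
Gen 6 (rule 101): 1110000000010
Gen 7 (rule 129): 0100111111000
Gen 8 (rule 101): 0100000001011
Gen 9 (rule 129): 0001111100000
Gen 10 (rule 101): 1100000101111
Gen 11 (rule 129): 0001110000110
Gen 12 (rule 101): 1100010110010
Gen 13 (rule 129): 0001000000000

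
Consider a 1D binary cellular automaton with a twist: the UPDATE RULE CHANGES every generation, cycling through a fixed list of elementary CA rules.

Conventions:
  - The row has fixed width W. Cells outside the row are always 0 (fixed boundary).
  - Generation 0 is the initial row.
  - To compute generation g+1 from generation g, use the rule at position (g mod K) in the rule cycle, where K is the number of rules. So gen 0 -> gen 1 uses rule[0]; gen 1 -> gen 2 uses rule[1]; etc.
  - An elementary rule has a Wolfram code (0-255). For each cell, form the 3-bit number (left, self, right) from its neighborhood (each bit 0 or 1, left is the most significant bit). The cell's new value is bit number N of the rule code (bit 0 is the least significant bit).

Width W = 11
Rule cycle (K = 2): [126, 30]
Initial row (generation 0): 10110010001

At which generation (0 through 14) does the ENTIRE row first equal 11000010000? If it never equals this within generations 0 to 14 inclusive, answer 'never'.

Gen 0: 10110010001
Gen 1 (rule 126): 11111111011
Gen 2 (rule 30): 10000000010
Gen 3 (rule 126): 11000000111
Gen 4 (rule 30): 10100001100
Gen 5 (rule 126): 11110011110
Gen 6 (rule 30): 10001110001
Gen 7 (rule 126): 11011011011
Gen 8 (rule 30): 10010010010
Gen 9 (rule 126): 11111111111
Gen 10 (rule 30): 10000000000
Gen 11 (rule 126): 11000000000
Gen 12 (rule 30): 10100000000
Gen 13 (rule 126): 11110000000
Gen 14 (rule 30): 10001000000

Answer: never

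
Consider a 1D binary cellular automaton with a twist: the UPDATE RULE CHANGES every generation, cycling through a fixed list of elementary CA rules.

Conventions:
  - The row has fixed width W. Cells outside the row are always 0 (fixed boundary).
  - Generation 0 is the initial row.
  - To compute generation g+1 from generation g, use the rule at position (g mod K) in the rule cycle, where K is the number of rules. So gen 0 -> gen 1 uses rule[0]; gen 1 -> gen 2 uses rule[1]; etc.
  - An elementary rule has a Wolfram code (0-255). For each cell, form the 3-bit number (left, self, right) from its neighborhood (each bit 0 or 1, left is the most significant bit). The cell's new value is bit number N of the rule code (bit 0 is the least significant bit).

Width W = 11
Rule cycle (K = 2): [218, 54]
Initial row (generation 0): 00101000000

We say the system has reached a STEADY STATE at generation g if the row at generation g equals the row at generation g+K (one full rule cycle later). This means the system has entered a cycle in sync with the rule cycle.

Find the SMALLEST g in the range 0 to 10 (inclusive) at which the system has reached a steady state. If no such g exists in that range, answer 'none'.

Answer: 8

Derivation:
Gen 0: 00101000000
Gen 1 (rule 218): 01000100000
Gen 2 (rule 54): 11101110000
Gen 3 (rule 218): 11101111000
Gen 4 (rule 54): 00010000100
Gen 5 (rule 218): 00101001010
Gen 6 (rule 54): 01111111111
Gen 7 (rule 218): 11111111111
Gen 8 (rule 54): 00000000000
Gen 9 (rule 218): 00000000000
Gen 10 (rule 54): 00000000000
Gen 11 (rule 218): 00000000000
Gen 12 (rule 54): 00000000000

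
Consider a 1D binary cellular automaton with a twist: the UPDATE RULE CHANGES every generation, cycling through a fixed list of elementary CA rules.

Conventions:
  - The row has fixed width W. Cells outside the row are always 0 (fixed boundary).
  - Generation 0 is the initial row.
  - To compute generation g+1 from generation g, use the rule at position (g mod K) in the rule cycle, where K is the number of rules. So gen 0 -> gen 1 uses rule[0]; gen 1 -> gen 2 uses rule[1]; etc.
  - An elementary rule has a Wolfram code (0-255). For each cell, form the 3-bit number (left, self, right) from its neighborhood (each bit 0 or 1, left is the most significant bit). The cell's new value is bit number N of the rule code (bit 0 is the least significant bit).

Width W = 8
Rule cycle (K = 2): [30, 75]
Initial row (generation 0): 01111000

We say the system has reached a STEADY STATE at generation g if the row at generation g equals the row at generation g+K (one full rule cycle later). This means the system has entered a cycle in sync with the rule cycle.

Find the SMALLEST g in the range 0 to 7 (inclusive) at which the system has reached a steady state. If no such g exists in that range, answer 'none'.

Gen 0: 01111000
Gen 1 (rule 30): 11000100
Gen 2 (rule 75): 11011001
Gen 3 (rule 30): 10010111
Gen 4 (rule 75): 00100101
Gen 5 (rule 30): 01111101
Gen 6 (rule 75): 11000100
Gen 7 (rule 30): 10101110
Gen 8 (rule 75): 00001010
Gen 9 (rule 30): 00011011

Answer: none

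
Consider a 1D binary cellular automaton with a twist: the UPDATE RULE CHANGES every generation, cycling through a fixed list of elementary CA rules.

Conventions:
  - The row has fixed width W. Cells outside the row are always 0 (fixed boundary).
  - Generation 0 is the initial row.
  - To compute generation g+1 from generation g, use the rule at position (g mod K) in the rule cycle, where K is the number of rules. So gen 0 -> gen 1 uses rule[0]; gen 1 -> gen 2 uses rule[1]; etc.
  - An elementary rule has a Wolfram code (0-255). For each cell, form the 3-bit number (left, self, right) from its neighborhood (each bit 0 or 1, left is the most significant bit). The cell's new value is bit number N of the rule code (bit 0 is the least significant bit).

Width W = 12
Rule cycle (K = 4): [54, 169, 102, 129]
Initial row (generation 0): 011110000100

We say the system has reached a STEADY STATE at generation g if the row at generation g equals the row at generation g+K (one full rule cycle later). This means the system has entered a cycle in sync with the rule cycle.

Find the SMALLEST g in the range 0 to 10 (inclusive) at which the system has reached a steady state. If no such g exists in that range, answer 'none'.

Gen 0: 011110000100
Gen 1 (rule 54): 100001001110
Gen 2 (rule 169): 001100001100
Gen 3 (rule 102): 010100010100
Gen 4 (rule 129): 000001000001
Gen 5 (rule 54): 000011100011
Gen 6 (rule 169): 111011001010
Gen 7 (rule 102): 001101011110
Gen 8 (rule 129): 100000001100
Gen 9 (rule 54): 110000010010
Gen 10 (rule 169): 100111000000
Gen 11 (rule 102): 101001000000
Gen 12 (rule 129): 000000011111
Gen 13 (rule 54): 000000100000
Gen 14 (rule 169): 111110001111

Answer: none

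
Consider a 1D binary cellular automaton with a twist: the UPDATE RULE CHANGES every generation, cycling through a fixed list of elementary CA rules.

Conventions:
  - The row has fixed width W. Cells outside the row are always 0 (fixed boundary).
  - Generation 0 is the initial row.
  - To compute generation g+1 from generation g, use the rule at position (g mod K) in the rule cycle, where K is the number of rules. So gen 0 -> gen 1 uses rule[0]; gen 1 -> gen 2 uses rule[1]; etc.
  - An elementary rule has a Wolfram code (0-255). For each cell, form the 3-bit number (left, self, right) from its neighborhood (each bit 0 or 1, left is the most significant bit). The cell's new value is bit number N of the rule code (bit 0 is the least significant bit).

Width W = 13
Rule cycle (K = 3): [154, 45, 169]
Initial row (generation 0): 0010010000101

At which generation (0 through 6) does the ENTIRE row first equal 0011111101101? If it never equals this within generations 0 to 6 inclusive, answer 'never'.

Answer: never

Derivation:
Gen 0: 0010010000101
Gen 1 (rule 154): 0101101001000
Gen 2 (rule 45): 0111011001011
Gen 3 (rule 169): 0110110000110
Gen 4 (rule 154): 1100101001101
Gen 5 (rule 45): 1000111001011
Gen 6 (rule 169): 0010110000110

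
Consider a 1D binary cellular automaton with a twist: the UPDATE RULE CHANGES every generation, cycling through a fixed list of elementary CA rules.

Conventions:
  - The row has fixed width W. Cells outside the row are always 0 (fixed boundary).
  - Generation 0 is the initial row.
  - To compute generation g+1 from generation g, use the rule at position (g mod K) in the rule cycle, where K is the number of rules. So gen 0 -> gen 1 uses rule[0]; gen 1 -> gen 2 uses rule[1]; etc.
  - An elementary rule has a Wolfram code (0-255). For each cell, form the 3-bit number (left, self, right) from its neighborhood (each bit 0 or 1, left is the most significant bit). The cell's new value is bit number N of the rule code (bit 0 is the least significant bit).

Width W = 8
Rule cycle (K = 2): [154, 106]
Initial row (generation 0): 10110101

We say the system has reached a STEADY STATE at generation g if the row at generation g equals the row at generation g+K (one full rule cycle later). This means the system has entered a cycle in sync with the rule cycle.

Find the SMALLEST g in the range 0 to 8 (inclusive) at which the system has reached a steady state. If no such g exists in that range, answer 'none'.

Answer: 2

Derivation:
Gen 0: 10110101
Gen 1 (rule 154): 00100000
Gen 2 (rule 106): 01000000
Gen 3 (rule 154): 10100000
Gen 4 (rule 106): 01000000
Gen 5 (rule 154): 10100000
Gen 6 (rule 106): 01000000
Gen 7 (rule 154): 10100000
Gen 8 (rule 106): 01000000
Gen 9 (rule 154): 10100000
Gen 10 (rule 106): 01000000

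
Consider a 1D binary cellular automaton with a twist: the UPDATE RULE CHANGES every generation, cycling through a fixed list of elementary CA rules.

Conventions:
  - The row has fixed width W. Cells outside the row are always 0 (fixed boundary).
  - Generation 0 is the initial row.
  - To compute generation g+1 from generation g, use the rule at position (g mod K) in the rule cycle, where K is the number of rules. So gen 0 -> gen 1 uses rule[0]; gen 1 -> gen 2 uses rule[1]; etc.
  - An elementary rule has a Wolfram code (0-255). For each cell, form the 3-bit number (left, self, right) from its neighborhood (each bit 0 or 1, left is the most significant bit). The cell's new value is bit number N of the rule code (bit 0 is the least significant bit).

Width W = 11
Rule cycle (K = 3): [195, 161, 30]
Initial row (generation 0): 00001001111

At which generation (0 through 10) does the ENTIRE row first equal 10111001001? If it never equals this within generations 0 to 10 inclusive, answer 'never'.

Answer: never

Derivation:
Gen 0: 00001001111
Gen 1 (rule 195): 11110010111
Gen 2 (rule 161): 01100001010
Gen 3 (rule 30): 11010011011
Gen 4 (rule 195): 01000101001
Gen 5 (rule 161): 00010010000
Gen 6 (rule 30): 00111111000
Gen 7 (rule 195): 11011111011
Gen 8 (rule 161): 00101110100
Gen 9 (rule 30): 01101000110
Gen 10 (rule 195): 10100011010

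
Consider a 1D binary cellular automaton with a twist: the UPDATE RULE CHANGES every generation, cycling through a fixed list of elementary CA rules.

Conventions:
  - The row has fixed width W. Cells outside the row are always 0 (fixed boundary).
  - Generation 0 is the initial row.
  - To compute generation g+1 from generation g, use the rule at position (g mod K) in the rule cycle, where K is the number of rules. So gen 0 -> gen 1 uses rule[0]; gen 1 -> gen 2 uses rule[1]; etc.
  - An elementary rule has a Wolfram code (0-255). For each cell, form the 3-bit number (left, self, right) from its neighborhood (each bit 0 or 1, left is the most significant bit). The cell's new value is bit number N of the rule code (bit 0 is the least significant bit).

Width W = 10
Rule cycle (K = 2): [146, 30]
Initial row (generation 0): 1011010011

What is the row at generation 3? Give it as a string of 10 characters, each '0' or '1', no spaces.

Answer: 0000100001

Derivation:
Gen 0: 1011010011
Gen 1 (rule 146): 0000001100
Gen 2 (rule 30): 0000011010
Gen 3 (rule 146): 0000100001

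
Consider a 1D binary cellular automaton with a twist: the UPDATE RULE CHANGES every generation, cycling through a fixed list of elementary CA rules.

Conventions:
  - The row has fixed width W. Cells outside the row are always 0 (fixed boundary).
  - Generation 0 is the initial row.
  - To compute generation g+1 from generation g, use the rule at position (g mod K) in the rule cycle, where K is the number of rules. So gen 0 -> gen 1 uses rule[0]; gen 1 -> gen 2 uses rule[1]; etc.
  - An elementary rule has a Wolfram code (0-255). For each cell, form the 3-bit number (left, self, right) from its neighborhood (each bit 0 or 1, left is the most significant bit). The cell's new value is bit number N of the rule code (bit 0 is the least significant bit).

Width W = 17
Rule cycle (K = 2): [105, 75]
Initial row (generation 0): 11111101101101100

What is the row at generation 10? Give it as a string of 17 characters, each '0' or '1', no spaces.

Answer: 11110010110000100

Derivation:
Gen 0: 11111101101101100
Gen 1 (rule 105): 10000111111111101
Gen 2 (rule 75): 00111100000000100
Gen 3 (rule 105): 10100101111110001
Gen 4 (rule 75): 00001001000010110
Gen 5 (rule 105): 11100000011001110
Gen 6 (rule 75): 10101111111011010
Gen 7 (rule 105): 01011000001111100
Gen 8 (rule 75): 10011011111000101
Gen 9 (rule 105): 00011110001010010
Gen 10 (rule 75): 11110010110000100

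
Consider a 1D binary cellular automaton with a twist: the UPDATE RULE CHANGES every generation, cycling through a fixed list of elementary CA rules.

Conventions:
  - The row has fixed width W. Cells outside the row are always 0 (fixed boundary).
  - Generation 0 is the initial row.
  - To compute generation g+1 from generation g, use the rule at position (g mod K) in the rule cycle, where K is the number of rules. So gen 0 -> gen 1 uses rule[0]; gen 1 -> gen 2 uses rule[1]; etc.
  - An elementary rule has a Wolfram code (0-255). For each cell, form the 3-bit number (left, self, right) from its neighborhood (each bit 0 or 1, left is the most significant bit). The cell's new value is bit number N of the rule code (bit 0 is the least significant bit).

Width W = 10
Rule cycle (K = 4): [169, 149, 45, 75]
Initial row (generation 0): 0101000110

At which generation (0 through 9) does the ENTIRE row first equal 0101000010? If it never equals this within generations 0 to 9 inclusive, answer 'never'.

Answer: 5

Derivation:
Gen 0: 0101000110
Gen 1 (rule 169): 0010010100
Gen 2 (rule 149): 1011010111
Gen 3 (rule 45): 1110111100
Gen 4 (rule 75): 1010100101
Gen 5 (rule 169): 0101000010
Gen 6 (rule 149): 0101111011
Gen 7 (rule 45): 0111000110
Gen 8 (rule 75): 1101011110
Gen 9 (rule 169): 1010111100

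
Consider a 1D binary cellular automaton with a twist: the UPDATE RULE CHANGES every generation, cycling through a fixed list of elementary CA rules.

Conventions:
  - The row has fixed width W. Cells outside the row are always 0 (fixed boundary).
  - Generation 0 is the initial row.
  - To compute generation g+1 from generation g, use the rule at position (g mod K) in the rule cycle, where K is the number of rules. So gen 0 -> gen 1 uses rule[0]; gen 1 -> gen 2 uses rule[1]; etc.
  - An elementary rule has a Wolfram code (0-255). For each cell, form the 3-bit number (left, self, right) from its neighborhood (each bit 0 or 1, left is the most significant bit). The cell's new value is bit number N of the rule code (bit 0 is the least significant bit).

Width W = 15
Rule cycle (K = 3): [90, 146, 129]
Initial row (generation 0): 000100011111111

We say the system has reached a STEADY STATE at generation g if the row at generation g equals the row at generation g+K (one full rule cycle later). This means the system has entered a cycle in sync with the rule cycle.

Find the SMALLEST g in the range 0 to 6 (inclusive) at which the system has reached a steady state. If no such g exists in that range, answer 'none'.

Gen 0: 000100011111111
Gen 1 (rule 90): 001010110000001
Gen 2 (rule 146): 010000001000010
Gen 3 (rule 129): 000111100011000
Gen 4 (rule 90): 001100110111100
Gen 5 (rule 146): 010011000011010
Gen 6 (rule 129): 000000011000000
Gen 7 (rule 90): 000000111100000
Gen 8 (rule 146): 000001011010000
Gen 9 (rule 129): 111100000000111

Answer: none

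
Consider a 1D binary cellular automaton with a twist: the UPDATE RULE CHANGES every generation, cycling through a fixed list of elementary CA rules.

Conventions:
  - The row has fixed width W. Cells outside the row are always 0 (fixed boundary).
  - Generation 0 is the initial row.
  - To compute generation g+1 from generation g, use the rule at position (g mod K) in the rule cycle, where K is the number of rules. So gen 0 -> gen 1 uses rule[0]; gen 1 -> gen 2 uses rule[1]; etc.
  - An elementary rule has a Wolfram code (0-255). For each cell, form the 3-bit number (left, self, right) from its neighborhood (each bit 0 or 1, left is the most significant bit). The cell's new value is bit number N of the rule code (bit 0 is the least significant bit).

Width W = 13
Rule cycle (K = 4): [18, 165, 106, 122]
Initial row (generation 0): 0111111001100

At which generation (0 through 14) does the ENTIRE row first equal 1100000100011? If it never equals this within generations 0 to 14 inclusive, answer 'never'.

Answer: never

Derivation:
Gen 0: 0111111001100
Gen 1 (rule 18): 1000000110010
Gen 2 (rule 165): 1011110000010
Gen 3 (rule 106): 0110010000100
Gen 4 (rule 122): 1111101001010
Gen 5 (rule 18): 0000000110001
Gen 6 (rule 165): 1111110000101
Gen 7 (rule 106): 1000010001010
Gen 8 (rule 122): 0100101010101
Gen 9 (rule 18): 1011000000000
Gen 10 (rule 165): 1100011111111
Gen 11 (rule 106): 1100110000001
Gen 12 (rule 122): 1111111000010
Gen 13 (rule 18): 0000000100101
Gen 14 (rule 165): 1111110100111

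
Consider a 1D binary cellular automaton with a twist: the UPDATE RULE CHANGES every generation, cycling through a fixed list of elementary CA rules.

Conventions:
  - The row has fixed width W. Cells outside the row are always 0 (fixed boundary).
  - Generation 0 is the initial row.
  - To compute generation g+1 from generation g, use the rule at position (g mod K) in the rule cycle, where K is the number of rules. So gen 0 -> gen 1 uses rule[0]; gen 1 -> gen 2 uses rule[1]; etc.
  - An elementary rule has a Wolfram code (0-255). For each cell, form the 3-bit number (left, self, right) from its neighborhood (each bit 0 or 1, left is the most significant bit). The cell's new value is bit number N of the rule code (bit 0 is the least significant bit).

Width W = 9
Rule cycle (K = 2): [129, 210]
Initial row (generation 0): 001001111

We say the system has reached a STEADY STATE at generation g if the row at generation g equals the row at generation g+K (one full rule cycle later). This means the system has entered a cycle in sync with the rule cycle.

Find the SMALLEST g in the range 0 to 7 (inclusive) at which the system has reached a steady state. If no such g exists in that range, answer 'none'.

Gen 0: 001001111
Gen 1 (rule 129): 100000110
Gen 2 (rule 210): 010001011
Gen 3 (rule 129): 000100000
Gen 4 (rule 210): 001010000
Gen 5 (rule 129): 100000111
Gen 6 (rule 210): 010001011
Gen 7 (rule 129): 000100000
Gen 8 (rule 210): 001010000
Gen 9 (rule 129): 100000111

Answer: none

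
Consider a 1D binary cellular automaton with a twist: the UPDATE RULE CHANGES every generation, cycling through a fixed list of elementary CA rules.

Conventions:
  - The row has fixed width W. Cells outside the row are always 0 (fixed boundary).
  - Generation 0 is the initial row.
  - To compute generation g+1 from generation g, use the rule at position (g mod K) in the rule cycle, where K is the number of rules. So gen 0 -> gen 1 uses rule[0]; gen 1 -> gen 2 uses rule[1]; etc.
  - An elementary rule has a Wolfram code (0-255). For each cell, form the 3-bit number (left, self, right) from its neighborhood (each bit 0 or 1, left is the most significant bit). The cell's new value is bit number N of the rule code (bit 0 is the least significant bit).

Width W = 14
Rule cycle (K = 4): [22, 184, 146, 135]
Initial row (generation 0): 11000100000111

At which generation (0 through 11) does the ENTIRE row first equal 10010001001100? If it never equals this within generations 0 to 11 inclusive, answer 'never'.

Gen 0: 11000100000111
Gen 1 (rule 22): 00101110001000
Gen 2 (rule 184): 00011101000100
Gen 3 (rule 146): 00101000101010
Gen 4 (rule 135): 11101011101010
Gen 5 (rule 22): 00001000001011
Gen 6 (rule 184): 00000100000110
Gen 7 (rule 146): 00001010001001
Gen 8 (rule 135): 11111010111011
Gen 9 (rule 22): 00000010000000
Gen 10 (rule 184): 00000001000000
Gen 11 (rule 146): 00000010100000

Answer: never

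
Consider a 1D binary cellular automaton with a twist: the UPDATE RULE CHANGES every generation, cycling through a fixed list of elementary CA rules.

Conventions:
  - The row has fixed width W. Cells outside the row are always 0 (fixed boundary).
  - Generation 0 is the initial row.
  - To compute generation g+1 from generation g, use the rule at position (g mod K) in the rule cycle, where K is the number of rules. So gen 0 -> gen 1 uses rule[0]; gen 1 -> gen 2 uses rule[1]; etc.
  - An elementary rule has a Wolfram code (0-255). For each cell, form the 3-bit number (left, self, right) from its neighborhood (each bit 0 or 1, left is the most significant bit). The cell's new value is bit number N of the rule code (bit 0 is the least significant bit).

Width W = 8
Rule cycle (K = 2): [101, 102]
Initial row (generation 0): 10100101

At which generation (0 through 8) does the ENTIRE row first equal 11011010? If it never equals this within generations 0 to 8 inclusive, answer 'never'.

Answer: never

Derivation:
Gen 0: 10100101
Gen 1 (rule 101): 11100111
Gen 2 (rule 102): 00101001
Gen 3 (rule 101): 10111001
Gen 4 (rule 102): 11001011
Gen 5 (rule 101): 01001101
Gen 6 (rule 102): 11010111
Gen 7 (rule 101): 01111001
Gen 8 (rule 102): 10001011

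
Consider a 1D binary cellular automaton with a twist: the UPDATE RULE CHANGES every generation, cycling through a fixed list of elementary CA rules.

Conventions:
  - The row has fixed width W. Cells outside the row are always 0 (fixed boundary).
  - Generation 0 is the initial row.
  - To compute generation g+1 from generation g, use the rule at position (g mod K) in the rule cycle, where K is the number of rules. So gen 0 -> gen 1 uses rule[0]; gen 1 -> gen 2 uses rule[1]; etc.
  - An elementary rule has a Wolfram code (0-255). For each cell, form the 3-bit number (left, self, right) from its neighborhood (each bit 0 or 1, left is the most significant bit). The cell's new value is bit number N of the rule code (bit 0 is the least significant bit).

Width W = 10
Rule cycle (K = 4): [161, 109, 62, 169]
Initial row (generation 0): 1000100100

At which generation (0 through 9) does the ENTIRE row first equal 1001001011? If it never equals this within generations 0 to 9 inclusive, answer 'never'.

Gen 0: 1000100100
Gen 1 (rule 161): 0010000001
Gen 2 (rule 109): 1010111101
Gen 3 (rule 62): 1111100011
Gen 4 (rule 169): 1111001010
Gen 5 (rule 161): 0110000100
Gen 6 (rule 109): 0110110101
Gen 7 (rule 62): 1101101111
Gen 8 (rule 169): 1011011110
Gen 9 (rule 161): 0100101100

Answer: never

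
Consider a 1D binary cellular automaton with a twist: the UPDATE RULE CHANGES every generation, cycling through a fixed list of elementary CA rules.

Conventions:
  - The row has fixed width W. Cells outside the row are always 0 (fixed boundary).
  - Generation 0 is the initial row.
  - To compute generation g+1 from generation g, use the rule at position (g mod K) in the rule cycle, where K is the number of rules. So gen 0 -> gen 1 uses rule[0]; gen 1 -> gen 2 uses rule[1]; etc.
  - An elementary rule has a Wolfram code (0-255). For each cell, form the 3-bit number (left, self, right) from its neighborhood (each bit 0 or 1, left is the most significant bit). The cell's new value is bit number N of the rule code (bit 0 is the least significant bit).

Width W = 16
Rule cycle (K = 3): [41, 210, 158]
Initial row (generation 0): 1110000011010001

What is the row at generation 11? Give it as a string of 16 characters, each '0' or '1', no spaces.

Gen 0: 1110000011010001
Gen 1 (rule 41): 1000111010100100
Gen 2 (rule 210): 0101011000011010
Gen 3 (rule 158): 1101010100110011
Gen 4 (rule 41): 1010101000100010
Gen 5 (rule 210): 0000000101010101
Gen 6 (rule 158): 0000001101010101
Gen 7 (rule 41): 1111101010101010
Gen 8 (rule 210): 0111100000000001
Gen 9 (rule 158): 1111010000000011
Gen 10 (rule 41): 1000100111111010
Gen 11 (rule 210): 0101011011111001

Answer: 0101011011111001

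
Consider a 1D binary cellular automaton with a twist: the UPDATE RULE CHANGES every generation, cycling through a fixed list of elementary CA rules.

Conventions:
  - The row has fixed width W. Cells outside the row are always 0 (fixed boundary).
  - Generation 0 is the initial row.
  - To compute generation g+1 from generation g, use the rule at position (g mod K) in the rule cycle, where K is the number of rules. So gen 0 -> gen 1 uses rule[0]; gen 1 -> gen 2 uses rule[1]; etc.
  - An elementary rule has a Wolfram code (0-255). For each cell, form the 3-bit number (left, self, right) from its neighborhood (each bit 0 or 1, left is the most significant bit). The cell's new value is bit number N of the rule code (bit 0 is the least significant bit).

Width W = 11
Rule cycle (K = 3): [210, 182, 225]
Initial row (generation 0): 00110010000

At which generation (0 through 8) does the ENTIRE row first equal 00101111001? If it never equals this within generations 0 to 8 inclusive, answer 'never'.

Gen 0: 00110010000
Gen 1 (rule 210): 01011101000
Gen 2 (rule 182): 11101011100
Gen 3 (rule 225): 01110101101
Gen 4 (rule 210): 10110000100
Gen 5 (rule 182): 11001001110
Gen 6 (rule 225): 01000000110
Gen 7 (rule 210): 10100001011
Gen 8 (rule 182): 11110011100

Answer: never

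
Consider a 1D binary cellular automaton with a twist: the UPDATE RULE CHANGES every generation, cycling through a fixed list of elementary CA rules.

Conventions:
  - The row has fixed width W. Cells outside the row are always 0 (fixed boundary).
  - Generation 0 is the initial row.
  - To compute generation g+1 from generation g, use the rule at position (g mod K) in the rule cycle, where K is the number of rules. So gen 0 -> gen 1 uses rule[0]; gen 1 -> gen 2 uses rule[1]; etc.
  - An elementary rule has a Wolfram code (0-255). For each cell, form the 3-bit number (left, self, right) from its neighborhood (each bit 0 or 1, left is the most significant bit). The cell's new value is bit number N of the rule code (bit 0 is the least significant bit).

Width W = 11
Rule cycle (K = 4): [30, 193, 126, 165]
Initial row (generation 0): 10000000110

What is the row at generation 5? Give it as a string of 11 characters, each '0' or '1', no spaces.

Answer: 11001010010

Derivation:
Gen 0: 10000000110
Gen 1 (rule 30): 11000001101
Gen 2 (rule 193): 01011100100
Gen 3 (rule 126): 11110111110
Gen 4 (rule 165): 01101011100
Gen 5 (rule 30): 11001010010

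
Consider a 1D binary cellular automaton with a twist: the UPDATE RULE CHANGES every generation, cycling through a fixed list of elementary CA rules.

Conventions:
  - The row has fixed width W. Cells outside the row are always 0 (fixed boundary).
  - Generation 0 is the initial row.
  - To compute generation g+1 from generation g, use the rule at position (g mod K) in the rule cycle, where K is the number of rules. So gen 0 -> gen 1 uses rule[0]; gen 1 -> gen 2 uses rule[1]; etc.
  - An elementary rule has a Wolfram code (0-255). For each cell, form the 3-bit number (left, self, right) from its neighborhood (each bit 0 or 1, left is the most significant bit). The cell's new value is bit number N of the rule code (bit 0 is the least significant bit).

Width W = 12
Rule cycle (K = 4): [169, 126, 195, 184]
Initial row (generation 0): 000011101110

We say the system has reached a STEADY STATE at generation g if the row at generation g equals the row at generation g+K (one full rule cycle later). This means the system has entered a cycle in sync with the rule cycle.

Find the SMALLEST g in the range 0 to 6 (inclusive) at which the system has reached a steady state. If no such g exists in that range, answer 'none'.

Gen 0: 000011101110
Gen 1 (rule 169): 111011011100
Gen 2 (rule 126): 101111110110
Gen 3 (rule 195): 000111110010
Gen 4 (rule 184): 000111101001
Gen 5 (rule 169): 110111010000
Gen 6 (rule 126): 111101111000
Gen 7 (rule 195): 011100111011
Gen 8 (rule 184): 011010110110
Gen 9 (rule 169): 010101101100
Gen 10 (rule 126): 111111111110

Answer: none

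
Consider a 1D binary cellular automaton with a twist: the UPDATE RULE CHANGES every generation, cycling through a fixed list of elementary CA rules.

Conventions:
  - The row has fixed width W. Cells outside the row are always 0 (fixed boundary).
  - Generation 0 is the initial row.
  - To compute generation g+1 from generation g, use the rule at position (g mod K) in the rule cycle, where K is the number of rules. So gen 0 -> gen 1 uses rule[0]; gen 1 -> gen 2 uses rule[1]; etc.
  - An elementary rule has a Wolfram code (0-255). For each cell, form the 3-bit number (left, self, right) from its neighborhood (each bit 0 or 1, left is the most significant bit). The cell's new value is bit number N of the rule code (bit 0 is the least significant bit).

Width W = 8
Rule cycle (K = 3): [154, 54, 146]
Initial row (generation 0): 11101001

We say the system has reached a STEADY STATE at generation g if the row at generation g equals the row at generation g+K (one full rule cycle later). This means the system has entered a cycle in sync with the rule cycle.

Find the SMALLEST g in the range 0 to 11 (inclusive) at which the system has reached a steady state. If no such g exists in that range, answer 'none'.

Answer: none

Derivation:
Gen 0: 11101001
Gen 1 (rule 154): 11000110
Gen 2 (rule 54): 00101001
Gen 3 (rule 146): 01000110
Gen 4 (rule 154): 10101101
Gen 5 (rule 54): 11110011
Gen 6 (rule 146): 01101100
Gen 7 (rule 154): 11001010
Gen 8 (rule 54): 00111111
Gen 9 (rule 146): 01011110
Gen 10 (rule 154): 10011101
Gen 11 (rule 54): 11100011
Gen 12 (rule 146): 01010100
Gen 13 (rule 154): 10000010
Gen 14 (rule 54): 11000111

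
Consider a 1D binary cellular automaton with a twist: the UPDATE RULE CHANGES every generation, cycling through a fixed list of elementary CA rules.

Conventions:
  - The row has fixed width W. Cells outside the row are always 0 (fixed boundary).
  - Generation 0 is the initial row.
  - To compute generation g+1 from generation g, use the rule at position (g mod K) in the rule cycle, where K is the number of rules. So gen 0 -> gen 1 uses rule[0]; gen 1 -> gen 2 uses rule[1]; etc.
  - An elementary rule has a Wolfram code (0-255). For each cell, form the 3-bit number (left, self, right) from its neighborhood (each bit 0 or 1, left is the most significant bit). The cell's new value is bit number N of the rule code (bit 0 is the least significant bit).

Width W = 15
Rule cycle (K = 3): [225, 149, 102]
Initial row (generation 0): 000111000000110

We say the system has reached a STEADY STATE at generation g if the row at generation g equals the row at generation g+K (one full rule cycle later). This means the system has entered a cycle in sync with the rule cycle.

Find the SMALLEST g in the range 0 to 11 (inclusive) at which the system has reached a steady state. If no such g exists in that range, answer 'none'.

Gen 0: 000111000000110
Gen 1 (rule 225): 110011011110010
Gen 2 (rule 149): 001000001101011
Gen 3 (rule 102): 011000010111101
Gen 4 (rule 225): 001011001011110
Gen 5 (rule 149): 101000101001101
Gen 6 (rule 102): 111001111010111
Gen 7 (rule 225): 011000111101011
Gen 8 (rule 149): 000110011001000
Gen 9 (rule 102): 001010101011000
Gen 10 (rule 225): 100101010101011
Gen 11 (rule 149): 110101010101000
Gen 12 (rule 102): 011111111111000
Gen 13 (rule 225): 001111111111011
Gen 14 (rule 149): 100111111110000

Answer: none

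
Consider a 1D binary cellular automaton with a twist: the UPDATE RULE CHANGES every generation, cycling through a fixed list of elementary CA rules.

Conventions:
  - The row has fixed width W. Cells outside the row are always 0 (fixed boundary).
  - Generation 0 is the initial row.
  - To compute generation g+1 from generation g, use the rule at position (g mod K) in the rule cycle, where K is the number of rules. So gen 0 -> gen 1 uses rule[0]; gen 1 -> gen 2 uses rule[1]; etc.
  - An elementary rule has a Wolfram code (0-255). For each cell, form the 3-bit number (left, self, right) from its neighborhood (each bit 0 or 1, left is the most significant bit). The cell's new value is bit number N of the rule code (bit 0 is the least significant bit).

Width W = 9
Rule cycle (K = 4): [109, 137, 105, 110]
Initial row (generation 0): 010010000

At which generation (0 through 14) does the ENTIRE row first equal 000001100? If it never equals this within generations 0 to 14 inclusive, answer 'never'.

Answer: never

Derivation:
Gen 0: 010010000
Gen 1 (rule 109): 010010111
Gen 2 (rule 137): 000000110
Gen 3 (rule 105): 111110110
Gen 4 (rule 110): 100011110
Gen 5 (rule 109): 101010010
Gen 6 (rule 137): 000000000
Gen 7 (rule 105): 111111111
Gen 8 (rule 110): 100000001
Gen 9 (rule 109): 101111101
Gen 10 (rule 137): 001111000
Gen 11 (rule 105): 101001011
Gen 12 (rule 110): 111011111
Gen 13 (rule 109): 101110001
Gen 14 (rule 137): 001100100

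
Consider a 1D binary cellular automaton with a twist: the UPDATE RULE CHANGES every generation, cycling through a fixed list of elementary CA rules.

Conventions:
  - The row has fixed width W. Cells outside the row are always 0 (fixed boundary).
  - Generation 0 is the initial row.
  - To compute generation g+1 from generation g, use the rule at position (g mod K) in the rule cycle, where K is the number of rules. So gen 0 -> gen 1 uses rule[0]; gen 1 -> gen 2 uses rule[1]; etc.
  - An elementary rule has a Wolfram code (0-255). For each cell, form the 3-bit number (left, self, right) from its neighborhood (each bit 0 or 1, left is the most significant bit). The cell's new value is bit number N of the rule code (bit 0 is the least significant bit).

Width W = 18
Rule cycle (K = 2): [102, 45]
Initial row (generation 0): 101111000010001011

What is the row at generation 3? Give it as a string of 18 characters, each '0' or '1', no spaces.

Gen 0: 101111000010001011
Gen 1 (rule 102): 110001000110011101
Gen 2 (rule 45): 100101010100010011
Gen 3 (rule 102): 101111111100110101

Answer: 101111111100110101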